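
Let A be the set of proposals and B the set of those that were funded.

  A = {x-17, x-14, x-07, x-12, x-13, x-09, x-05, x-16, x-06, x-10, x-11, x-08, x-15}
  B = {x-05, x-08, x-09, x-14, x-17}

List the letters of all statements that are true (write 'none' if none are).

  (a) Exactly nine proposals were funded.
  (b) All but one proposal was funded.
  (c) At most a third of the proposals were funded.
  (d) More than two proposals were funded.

|A| = 13, |A ∩ B| = 5, |A ∖ B| = 8.
(a) |A ∩ B| = 9: fails.
(b) |A ∖ B| = 1: fails.
(c) |A ∩ B| / |A| ≤ 1/3: fails.
(d) |A ∩ B| > 2: holds.

(d)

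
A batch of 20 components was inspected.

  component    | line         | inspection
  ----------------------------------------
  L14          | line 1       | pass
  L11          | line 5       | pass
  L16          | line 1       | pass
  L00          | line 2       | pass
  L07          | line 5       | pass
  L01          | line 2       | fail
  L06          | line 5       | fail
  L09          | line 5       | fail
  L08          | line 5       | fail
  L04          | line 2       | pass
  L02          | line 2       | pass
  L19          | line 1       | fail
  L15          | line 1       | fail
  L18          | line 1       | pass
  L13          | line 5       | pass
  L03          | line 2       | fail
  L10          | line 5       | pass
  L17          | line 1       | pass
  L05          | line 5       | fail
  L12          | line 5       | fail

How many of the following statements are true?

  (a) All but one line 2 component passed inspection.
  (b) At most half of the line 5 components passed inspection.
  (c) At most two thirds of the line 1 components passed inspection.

2

(a) line 2: |A| = 5, |A ∩ B| = 3; needs |A ∖ B| = 1 — false.
(b) line 5: |A| = 9, |A ∩ B| = 4; needs |A ∩ B| ≤ |A ∖ B| — true.
(c) line 1: |A| = 6, |A ∩ B| = 4; needs |A ∩ B| / |A| ≤ 2/3 — true.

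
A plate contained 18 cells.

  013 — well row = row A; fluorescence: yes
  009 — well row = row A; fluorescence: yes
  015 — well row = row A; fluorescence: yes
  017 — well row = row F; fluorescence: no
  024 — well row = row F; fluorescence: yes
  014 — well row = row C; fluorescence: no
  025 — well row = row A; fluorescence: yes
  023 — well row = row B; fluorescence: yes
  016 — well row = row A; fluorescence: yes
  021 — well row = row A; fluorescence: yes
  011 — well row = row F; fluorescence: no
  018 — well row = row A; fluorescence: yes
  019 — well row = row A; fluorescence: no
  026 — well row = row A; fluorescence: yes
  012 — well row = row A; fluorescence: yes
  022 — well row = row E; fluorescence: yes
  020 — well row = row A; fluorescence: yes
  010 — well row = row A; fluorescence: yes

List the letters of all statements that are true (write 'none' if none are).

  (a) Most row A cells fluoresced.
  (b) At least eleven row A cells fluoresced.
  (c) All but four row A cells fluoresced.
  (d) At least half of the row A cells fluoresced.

|A| = 12, |A ∩ B| = 11, |A ∖ B| = 1.
(a) |A ∩ B| > |A ∖ B|: holds.
(b) |A ∩ B| ≥ 11: holds.
(c) |A ∖ B| = 4: fails.
(d) |A ∩ B| ≥ |A ∖ B|: holds.

(a), (b), (d)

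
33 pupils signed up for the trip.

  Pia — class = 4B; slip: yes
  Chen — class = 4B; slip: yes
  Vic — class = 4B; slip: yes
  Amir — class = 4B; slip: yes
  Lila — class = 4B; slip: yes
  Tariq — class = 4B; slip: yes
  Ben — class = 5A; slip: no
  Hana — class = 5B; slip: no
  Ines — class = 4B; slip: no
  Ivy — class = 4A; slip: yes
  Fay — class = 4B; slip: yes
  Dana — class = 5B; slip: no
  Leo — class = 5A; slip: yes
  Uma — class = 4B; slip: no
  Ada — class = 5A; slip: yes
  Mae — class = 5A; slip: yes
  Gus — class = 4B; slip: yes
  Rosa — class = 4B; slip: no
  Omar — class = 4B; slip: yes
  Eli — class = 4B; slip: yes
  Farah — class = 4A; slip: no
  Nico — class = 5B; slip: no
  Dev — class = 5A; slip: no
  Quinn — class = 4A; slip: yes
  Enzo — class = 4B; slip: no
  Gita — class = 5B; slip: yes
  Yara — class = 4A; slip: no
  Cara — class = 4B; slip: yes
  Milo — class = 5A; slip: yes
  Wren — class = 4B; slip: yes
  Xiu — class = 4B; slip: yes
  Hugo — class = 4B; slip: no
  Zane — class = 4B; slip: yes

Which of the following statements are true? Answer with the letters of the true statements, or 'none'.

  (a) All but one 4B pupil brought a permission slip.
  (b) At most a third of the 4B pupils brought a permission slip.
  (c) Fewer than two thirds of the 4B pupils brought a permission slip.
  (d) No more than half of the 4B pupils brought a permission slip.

none

|A| = 19, |A ∩ B| = 14, |A ∖ B| = 5.
(a) |A ∖ B| = 1: fails.
(b) |A ∩ B| / |A| ≤ 1/3: fails.
(c) |A ∩ B| / |A| < 2/3: fails.
(d) |A ∩ B| ≤ |A ∖ B|: fails.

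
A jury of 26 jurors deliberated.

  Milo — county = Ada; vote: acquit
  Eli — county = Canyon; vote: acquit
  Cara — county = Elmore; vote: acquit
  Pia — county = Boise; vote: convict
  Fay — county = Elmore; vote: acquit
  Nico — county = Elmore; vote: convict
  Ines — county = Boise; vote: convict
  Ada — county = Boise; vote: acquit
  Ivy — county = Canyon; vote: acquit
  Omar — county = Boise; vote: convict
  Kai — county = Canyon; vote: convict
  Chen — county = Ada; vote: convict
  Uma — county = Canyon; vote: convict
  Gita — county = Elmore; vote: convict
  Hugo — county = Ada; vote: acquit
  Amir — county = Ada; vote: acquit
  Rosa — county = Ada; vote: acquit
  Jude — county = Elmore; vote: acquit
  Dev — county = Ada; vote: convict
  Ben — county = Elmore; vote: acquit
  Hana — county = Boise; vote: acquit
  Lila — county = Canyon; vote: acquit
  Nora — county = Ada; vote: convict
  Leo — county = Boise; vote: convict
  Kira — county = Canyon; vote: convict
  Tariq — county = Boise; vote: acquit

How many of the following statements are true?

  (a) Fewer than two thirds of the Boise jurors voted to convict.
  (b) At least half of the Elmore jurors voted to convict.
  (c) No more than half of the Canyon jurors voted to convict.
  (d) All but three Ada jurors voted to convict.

2

(a) Boise: |A| = 7, |A ∩ B| = 4; needs |A ∩ B| / |A| < 2/3 — true.
(b) Elmore: |A| = 6, |A ∩ B| = 2; needs |A ∩ B| ≥ |A ∖ B| — false.
(c) Canyon: |A| = 6, |A ∩ B| = 3; needs |A ∩ B| ≤ |A ∖ B| — true.
(d) Ada: |A| = 7, |A ∩ B| = 3; needs |A ∖ B| = 3 — false.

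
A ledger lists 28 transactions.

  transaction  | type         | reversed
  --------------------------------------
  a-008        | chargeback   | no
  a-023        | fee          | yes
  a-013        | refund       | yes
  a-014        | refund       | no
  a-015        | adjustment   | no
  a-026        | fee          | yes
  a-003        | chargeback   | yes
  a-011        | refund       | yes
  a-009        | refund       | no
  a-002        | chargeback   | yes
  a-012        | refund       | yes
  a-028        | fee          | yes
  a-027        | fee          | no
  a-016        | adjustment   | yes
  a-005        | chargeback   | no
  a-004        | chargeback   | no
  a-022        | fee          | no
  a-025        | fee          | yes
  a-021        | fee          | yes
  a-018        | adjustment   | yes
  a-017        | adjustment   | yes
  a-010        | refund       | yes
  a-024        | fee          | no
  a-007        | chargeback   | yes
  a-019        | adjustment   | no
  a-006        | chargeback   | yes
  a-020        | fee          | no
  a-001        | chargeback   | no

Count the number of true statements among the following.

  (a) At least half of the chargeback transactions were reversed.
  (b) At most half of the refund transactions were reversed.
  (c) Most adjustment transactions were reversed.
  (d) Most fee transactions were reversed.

(a) chargeback: |A| = 8, |A ∩ B| = 4; needs |A ∩ B| ≥ |A ∖ B| — true.
(b) refund: |A| = 6, |A ∩ B| = 4; needs |A ∩ B| ≤ |A ∖ B| — false.
(c) adjustment: |A| = 5, |A ∩ B| = 3; needs |A ∩ B| > |A ∖ B| — true.
(d) fee: |A| = 9, |A ∩ B| = 5; needs |A ∩ B| > |A ∖ B| — true.

3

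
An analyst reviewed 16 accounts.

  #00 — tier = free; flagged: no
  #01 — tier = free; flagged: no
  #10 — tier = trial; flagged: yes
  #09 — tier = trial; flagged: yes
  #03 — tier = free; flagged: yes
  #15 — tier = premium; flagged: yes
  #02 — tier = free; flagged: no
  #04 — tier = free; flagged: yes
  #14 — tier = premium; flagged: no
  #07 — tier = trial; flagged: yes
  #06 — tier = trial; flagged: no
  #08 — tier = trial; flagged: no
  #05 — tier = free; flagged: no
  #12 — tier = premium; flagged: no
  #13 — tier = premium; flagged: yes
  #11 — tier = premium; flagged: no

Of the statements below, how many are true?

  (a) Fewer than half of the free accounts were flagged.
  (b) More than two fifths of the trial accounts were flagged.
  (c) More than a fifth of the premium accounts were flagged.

3

(a) free: |A| = 6, |A ∩ B| = 2; needs |A ∩ B| < |A ∖ B| — true.
(b) trial: |A| = 5, |A ∩ B| = 3; needs |A ∩ B| / |A| > 2/5 — true.
(c) premium: |A| = 5, |A ∩ B| = 2; needs |A ∩ B| / |A| > 1/5 — true.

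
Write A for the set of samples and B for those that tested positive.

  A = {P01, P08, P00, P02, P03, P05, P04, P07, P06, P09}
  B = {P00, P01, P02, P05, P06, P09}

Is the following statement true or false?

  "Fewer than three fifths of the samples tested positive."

False

The determiner here denotes the relation: |A ∩ B| / |A| < 3/5.
A (the restrictor) = {P01, P08, P00, P02, P03, P05, P04, P07, P06, P09}, |A| = 10.
A ∩ B = {P01, P00, P02, P05, P06, P09}, so |A ∩ B| = 6.
A ∖ B = {P08, P03, P04, P07}, so |A ∖ B| = 4.
|A ∩ B|/|A| = 6/10, so the statement is false.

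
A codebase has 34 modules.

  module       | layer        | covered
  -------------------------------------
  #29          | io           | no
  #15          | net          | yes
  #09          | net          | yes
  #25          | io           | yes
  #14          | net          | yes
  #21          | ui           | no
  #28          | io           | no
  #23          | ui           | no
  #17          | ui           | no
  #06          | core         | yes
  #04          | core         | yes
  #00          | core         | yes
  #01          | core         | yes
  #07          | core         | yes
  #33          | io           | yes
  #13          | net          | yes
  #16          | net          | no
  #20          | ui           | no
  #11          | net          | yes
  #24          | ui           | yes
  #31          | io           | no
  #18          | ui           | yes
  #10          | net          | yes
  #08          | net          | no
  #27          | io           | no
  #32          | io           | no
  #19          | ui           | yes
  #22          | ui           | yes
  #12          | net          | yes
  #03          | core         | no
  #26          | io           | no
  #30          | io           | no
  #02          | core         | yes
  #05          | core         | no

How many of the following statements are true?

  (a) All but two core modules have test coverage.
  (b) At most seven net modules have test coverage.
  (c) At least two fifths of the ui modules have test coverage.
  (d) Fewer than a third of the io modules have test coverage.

4

(a) core: |A| = 8, |A ∩ B| = 6; needs |A ∖ B| = 2 — true.
(b) net: |A| = 9, |A ∩ B| = 7; needs |A ∩ B| ≤ 7 — true.
(c) ui: |A| = 8, |A ∩ B| = 4; needs |A ∩ B| / |A| ≥ 2/5 — true.
(d) io: |A| = 9, |A ∩ B| = 2; needs |A ∩ B| / |A| < 1/3 — true.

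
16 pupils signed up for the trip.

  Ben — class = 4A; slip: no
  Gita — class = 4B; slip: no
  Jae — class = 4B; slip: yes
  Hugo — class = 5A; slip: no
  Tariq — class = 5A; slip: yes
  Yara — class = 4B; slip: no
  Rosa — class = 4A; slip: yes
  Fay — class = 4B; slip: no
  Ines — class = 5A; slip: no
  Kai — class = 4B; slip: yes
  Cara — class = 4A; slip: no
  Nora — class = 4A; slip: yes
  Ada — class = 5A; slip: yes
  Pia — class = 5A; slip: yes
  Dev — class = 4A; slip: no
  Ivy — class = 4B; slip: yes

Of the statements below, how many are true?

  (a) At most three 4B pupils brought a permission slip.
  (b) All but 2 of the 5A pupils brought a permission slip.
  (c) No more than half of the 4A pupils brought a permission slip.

(a) 4B: |A| = 6, |A ∩ B| = 3; needs |A ∩ B| ≤ 3 — true.
(b) 5A: |A| = 5, |A ∩ B| = 3; needs |A ∖ B| = 2 — true.
(c) 4A: |A| = 5, |A ∩ B| = 2; needs |A ∩ B| ≤ |A ∖ B| — true.

3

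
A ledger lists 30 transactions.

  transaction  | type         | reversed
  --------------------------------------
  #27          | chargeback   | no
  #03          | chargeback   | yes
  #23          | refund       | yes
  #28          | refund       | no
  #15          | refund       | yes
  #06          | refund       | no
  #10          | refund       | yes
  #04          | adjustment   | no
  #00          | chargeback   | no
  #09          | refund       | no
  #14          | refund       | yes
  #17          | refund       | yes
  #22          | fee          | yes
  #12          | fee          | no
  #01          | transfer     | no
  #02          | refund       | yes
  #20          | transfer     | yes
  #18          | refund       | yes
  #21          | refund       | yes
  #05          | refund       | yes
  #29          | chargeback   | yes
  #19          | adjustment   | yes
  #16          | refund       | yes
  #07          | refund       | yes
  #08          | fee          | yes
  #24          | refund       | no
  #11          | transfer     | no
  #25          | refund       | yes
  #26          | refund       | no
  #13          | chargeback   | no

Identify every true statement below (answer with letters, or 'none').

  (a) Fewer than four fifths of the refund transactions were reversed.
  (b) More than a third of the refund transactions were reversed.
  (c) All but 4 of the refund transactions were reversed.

(a), (b)

|A| = 17, |A ∩ B| = 12, |A ∖ B| = 5.
(a) |A ∩ B| / |A| < 4/5: holds.
(b) |A ∩ B| / |A| > 1/3: holds.
(c) |A ∖ B| = 4: fails.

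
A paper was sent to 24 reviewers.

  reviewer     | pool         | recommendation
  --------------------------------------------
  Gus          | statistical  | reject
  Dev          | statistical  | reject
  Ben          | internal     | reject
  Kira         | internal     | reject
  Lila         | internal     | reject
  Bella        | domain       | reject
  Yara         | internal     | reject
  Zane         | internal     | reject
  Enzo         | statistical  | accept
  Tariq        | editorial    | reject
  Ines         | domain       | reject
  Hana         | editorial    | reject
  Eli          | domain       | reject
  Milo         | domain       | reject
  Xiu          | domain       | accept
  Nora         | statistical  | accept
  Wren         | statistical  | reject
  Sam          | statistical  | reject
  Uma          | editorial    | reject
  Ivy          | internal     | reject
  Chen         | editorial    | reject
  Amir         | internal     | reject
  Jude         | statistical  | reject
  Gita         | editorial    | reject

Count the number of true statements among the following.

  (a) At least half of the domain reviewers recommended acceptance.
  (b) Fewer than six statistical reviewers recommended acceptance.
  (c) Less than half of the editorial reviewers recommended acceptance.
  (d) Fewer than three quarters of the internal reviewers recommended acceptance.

(a) domain: |A| = 5, |A ∩ B| = 1; needs |A ∩ B| ≥ |A ∖ B| — false.
(b) statistical: |A| = 7, |A ∩ B| = 2; needs |A ∩ B| < 6 — true.
(c) editorial: |A| = 5, |A ∩ B| = 0; needs |A ∩ B| < |A ∖ B| — true.
(d) internal: |A| = 7, |A ∩ B| = 0; needs |A ∩ B| / |A| < 3/4 — true.

3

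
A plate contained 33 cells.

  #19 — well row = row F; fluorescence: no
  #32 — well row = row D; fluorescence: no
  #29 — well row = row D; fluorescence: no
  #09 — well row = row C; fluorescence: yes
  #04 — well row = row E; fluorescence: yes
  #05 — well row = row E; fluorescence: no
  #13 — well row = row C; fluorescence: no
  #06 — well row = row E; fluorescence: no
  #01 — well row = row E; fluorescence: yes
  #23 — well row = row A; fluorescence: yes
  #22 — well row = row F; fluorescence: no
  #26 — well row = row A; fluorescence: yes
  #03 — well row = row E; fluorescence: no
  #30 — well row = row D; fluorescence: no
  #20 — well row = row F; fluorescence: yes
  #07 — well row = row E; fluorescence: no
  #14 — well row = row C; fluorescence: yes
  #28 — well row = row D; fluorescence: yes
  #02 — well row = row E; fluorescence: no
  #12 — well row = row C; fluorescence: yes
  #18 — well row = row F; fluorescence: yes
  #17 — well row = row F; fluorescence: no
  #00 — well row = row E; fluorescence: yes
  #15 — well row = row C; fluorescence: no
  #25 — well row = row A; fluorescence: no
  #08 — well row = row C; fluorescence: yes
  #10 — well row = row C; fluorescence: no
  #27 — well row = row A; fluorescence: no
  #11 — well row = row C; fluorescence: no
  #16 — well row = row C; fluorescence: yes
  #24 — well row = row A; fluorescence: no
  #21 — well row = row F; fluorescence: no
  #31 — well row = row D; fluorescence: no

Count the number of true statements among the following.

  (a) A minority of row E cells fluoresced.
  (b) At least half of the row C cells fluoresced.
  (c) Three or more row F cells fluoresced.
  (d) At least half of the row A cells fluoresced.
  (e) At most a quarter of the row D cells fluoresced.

3

(a) row E: |A| = 8, |A ∩ B| = 3; needs |A ∩ B| < |A ∖ B| — true.
(b) row C: |A| = 9, |A ∩ B| = 5; needs |A ∩ B| ≥ |A ∖ B| — true.
(c) row F: |A| = 6, |A ∩ B| = 2; needs |A ∩ B| ≥ 3 — false.
(d) row A: |A| = 5, |A ∩ B| = 2; needs |A ∩ B| ≥ |A ∖ B| — false.
(e) row D: |A| = 5, |A ∩ B| = 1; needs |A ∩ B| / |A| ≤ 1/4 — true.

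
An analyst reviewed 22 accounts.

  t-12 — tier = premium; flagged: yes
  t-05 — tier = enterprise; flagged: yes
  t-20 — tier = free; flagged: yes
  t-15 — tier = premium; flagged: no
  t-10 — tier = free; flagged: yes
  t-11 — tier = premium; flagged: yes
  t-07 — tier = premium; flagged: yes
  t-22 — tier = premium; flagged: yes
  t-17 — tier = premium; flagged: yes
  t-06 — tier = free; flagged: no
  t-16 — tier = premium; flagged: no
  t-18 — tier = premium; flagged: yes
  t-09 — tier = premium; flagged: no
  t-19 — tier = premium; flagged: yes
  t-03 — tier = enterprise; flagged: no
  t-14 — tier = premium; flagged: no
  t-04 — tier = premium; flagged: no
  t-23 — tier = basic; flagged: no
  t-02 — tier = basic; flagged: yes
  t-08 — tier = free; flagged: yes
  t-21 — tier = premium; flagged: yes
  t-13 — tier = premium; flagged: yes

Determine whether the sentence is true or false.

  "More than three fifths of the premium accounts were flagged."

Truth condition: |A ∩ B| / |A| > 3/5.
A (the restrictor) = {t-12, t-15, t-11, t-07, t-22, t-17, t-16, t-18, t-09, t-19, t-14, t-04, t-21, t-13}, |A| = 14.
A ∩ B = {t-12, t-11, t-07, t-22, t-17, t-18, t-19, t-21, t-13}, so |A ∩ B| = 9.
A ∖ B = {t-15, t-16, t-09, t-14, t-04}, so |A ∖ B| = 5.
|A ∩ B|/|A| = 9/14, so the statement is true.

True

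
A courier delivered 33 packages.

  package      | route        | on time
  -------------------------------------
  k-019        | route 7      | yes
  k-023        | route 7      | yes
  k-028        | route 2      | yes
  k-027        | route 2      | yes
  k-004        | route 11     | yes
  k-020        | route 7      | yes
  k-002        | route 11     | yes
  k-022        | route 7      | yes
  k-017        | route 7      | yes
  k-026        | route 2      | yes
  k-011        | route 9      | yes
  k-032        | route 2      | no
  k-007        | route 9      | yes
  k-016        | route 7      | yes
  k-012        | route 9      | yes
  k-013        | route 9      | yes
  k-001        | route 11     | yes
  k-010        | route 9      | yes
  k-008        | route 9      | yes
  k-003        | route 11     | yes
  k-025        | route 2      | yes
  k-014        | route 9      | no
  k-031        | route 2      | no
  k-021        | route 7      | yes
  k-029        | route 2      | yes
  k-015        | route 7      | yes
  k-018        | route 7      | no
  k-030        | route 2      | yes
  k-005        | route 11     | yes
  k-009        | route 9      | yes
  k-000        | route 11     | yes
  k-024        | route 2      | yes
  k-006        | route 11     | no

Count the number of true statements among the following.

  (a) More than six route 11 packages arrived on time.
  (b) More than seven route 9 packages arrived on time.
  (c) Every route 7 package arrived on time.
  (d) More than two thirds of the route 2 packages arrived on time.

1

(a) route 11: |A| = 7, |A ∩ B| = 6; needs |A ∩ B| > 6 — false.
(b) route 9: |A| = 8, |A ∩ B| = 7; needs |A ∩ B| > 7 — false.
(c) route 7: |A| = 9, |A ∩ B| = 8; needs A ⊆ B, i.e. every element of A is in B (|A ∖ B| = 0) — false.
(d) route 2: |A| = 9, |A ∩ B| = 7; needs |A ∩ B| / |A| > 2/3 — true.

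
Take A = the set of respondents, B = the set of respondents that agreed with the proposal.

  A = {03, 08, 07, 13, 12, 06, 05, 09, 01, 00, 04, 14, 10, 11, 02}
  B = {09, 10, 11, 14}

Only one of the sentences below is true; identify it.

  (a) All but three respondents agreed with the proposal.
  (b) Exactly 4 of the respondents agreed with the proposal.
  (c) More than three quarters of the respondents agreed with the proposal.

|A| = 15, |A ∩ B| = 4, |A ∖ B| = 11.
(a) requires |A ∖ B| = 3: false.
(b) requires |A ∩ B| = 4: true.
(c) requires |A ∩ B| / |A| > 3/4: false.

(b)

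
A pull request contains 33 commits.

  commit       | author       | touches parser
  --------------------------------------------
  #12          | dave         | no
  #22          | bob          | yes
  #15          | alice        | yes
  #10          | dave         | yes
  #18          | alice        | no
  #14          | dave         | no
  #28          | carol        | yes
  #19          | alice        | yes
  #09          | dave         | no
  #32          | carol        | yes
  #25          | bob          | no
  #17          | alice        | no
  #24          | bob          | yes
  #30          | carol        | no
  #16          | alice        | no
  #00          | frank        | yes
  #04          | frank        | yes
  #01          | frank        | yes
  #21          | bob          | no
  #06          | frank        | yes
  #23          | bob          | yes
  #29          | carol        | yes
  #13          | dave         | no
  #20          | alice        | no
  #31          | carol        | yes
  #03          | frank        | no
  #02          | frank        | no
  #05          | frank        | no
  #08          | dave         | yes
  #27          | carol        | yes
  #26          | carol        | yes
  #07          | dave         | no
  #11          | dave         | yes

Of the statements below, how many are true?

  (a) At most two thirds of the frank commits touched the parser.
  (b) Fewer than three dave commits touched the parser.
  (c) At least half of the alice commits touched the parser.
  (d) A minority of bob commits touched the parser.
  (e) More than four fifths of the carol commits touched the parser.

2

(a) frank: |A| = 7, |A ∩ B| = 4; needs |A ∩ B| / |A| ≤ 2/3 — true.
(b) dave: |A| = 8, |A ∩ B| = 3; needs |A ∩ B| < 3 — false.
(c) alice: |A| = 6, |A ∩ B| = 2; needs |A ∩ B| ≥ |A ∖ B| — false.
(d) bob: |A| = 5, |A ∩ B| = 3; needs |A ∩ B| < |A ∖ B| — false.
(e) carol: |A| = 7, |A ∩ B| = 6; needs |A ∩ B| / |A| > 4/5 — true.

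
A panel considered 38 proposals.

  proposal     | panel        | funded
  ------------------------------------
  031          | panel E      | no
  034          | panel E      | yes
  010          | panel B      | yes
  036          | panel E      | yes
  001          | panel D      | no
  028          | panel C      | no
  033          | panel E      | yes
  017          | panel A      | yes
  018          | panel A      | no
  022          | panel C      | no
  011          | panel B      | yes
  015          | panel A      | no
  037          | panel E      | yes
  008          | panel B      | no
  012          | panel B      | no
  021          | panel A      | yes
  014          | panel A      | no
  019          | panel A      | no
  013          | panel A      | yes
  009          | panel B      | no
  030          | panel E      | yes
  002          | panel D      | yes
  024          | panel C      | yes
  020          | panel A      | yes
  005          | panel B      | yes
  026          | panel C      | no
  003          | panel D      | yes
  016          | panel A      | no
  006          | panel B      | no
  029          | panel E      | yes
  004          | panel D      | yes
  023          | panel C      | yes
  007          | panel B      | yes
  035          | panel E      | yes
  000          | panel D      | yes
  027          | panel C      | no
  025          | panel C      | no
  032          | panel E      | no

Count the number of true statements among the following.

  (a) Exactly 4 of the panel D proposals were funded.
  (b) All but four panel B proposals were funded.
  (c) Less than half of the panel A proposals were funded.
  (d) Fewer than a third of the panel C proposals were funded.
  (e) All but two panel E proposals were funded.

(a) panel D: |A| = 5, |A ∩ B| = 4; needs |A ∩ B| = 4 — true.
(b) panel B: |A| = 8, |A ∩ B| = 4; needs |A ∖ B| = 4 — true.
(c) panel A: |A| = 9, |A ∩ B| = 4; needs |A ∩ B| < |A ∖ B| — true.
(d) panel C: |A| = 7, |A ∩ B| = 2; needs |A ∩ B| / |A| < 1/3 — true.
(e) panel E: |A| = 9, |A ∩ B| = 7; needs |A ∖ B| = 2 — true.

5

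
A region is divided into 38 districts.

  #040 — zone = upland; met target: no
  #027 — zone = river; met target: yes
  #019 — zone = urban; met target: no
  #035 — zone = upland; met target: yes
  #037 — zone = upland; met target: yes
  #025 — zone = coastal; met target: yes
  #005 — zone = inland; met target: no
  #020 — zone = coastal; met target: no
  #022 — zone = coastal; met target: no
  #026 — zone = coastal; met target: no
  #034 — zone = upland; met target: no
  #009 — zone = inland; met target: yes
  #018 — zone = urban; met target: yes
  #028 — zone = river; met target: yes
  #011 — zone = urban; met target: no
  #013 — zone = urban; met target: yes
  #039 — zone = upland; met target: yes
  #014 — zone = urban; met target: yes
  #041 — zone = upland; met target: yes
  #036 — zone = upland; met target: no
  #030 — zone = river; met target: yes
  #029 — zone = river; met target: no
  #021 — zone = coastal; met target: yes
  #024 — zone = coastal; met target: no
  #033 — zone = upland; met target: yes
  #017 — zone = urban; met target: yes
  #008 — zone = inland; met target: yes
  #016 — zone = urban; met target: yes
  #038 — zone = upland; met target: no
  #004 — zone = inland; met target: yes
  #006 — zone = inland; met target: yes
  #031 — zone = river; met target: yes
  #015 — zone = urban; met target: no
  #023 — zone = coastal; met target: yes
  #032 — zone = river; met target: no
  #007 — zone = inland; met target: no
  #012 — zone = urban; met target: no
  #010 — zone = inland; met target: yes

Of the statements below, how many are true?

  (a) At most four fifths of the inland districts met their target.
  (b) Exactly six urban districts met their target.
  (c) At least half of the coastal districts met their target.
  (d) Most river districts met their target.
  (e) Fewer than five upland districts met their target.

2

(a) inland: |A| = 7, |A ∩ B| = 5; needs |A ∩ B| / |A| ≤ 4/5 — true.
(b) urban: |A| = 9, |A ∩ B| = 5; needs |A ∩ B| = 6 — false.
(c) coastal: |A| = 7, |A ∩ B| = 3; needs |A ∩ B| ≥ |A ∖ B| — false.
(d) river: |A| = 6, |A ∩ B| = 4; needs |A ∩ B| > |A ∖ B| — true.
(e) upland: |A| = 9, |A ∩ B| = 5; needs |A ∩ B| < 5 — false.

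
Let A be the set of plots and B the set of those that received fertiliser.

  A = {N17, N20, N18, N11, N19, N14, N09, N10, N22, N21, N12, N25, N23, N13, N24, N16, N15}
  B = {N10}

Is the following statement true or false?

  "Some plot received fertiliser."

True

The determiner here denotes the relation: A ∩ B ≠ ∅ (|A ∩ B| ≥ 1).
|A| = 17, |A ∩ B| = 1, |A ∖ B| = 16.
So the statement is true.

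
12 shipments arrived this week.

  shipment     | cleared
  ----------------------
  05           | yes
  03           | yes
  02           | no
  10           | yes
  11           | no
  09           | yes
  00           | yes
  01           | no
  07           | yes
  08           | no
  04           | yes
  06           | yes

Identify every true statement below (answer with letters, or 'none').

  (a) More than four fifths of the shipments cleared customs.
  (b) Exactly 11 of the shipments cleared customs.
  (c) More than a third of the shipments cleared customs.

(c)

|A| = 12, |A ∩ B| = 8, |A ∖ B| = 4.
(a) |A ∩ B| / |A| > 4/5: fails.
(b) |A ∩ B| = 11: fails.
(c) |A ∩ B| / |A| > 1/3: holds.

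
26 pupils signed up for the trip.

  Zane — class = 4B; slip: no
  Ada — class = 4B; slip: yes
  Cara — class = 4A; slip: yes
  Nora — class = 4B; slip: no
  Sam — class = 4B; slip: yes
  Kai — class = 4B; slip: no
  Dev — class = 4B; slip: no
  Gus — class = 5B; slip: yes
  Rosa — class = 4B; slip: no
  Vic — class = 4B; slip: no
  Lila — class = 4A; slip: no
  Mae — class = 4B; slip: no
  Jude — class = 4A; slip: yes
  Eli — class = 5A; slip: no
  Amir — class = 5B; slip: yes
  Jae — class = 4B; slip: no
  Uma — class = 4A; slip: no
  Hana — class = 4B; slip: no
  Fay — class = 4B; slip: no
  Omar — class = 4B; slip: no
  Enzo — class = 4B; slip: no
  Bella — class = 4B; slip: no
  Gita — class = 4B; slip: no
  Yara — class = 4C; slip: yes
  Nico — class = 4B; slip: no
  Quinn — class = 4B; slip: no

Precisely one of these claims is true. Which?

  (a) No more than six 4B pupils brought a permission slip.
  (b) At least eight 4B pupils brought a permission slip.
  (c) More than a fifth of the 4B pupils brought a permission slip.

|A| = 18, |A ∩ B| = 2, |A ∖ B| = 16.
(a) requires |A ∩ B| ≤ 6: true.
(b) requires |A ∩ B| ≥ 8: false.
(c) requires |A ∩ B| / |A| > 1/5: false.

(a)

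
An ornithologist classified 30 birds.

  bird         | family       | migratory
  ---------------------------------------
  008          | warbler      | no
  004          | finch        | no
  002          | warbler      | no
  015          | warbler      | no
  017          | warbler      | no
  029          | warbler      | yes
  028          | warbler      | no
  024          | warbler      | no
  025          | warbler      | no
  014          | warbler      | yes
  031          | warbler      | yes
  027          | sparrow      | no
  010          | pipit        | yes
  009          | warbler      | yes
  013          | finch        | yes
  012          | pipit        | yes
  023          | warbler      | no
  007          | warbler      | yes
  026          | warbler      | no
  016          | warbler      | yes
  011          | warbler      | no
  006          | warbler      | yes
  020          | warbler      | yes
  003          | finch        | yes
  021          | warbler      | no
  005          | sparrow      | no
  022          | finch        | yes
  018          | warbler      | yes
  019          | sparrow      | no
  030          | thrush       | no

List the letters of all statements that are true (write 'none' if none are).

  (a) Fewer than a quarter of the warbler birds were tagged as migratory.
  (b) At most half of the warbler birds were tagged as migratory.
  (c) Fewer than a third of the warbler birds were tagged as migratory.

(b)

|A| = 20, |A ∩ B| = 9, |A ∖ B| = 11.
(a) |A ∩ B| / |A| < 1/4: fails.
(b) |A ∩ B| ≤ |A ∖ B|: holds.
(c) |A ∩ B| / |A| < 1/3: fails.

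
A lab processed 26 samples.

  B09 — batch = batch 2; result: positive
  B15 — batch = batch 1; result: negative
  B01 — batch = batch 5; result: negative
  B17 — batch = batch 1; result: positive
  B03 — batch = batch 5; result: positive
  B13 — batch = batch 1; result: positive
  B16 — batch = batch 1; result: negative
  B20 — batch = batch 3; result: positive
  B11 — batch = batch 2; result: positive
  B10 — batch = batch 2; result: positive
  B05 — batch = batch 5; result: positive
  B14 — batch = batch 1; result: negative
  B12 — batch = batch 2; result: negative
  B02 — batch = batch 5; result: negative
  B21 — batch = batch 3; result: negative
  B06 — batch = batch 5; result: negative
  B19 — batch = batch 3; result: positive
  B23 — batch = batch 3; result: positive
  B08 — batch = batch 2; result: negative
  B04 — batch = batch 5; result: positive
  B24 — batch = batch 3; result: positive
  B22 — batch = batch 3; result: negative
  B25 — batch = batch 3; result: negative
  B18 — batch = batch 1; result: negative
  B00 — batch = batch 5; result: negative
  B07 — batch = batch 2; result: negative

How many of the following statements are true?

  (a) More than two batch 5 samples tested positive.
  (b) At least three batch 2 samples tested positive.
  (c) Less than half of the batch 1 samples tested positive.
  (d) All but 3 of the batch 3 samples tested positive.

(a) batch 5: |A| = 7, |A ∩ B| = 3; needs |A ∩ B| > 2 — true.
(b) batch 2: |A| = 6, |A ∩ B| = 3; needs |A ∩ B| ≥ 3 — true.
(c) batch 1: |A| = 6, |A ∩ B| = 2; needs |A ∩ B| < |A ∖ B| — true.
(d) batch 3: |A| = 7, |A ∩ B| = 4; needs |A ∖ B| = 3 — true.

4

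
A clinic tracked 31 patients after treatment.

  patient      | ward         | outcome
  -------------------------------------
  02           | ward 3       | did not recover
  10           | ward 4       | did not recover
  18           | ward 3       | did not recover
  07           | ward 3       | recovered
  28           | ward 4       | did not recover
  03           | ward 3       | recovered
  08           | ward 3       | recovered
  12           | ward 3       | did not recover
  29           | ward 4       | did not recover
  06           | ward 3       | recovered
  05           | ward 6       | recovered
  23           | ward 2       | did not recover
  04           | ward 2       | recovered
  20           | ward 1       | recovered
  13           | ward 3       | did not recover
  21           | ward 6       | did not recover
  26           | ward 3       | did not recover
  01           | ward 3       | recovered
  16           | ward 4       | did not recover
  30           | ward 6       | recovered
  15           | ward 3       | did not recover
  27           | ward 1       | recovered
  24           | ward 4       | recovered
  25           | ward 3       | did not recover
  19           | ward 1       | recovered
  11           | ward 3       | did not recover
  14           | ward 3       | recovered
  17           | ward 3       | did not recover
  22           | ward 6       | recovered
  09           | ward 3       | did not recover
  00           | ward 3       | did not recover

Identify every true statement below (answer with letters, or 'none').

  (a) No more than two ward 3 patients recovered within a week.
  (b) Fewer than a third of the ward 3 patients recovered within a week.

none

|A| = 17, |A ∩ B| = 6, |A ∖ B| = 11.
(a) |A ∩ B| ≤ 2: fails.
(b) |A ∩ B| / |A| < 1/3: fails.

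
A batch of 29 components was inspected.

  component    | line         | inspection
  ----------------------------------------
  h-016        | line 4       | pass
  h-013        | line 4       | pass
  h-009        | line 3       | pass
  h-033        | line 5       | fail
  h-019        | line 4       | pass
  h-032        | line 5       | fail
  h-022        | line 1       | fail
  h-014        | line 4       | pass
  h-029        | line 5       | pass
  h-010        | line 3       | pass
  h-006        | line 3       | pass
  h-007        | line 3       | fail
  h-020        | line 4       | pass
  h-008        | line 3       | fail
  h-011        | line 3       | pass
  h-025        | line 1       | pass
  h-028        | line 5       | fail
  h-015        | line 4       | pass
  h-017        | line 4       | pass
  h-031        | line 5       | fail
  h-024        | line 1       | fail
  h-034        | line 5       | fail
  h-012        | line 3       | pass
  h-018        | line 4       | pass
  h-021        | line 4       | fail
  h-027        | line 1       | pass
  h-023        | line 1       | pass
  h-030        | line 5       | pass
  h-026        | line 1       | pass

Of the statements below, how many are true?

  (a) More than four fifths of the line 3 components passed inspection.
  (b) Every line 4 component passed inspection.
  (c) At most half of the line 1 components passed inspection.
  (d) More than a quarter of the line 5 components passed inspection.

(a) line 3: |A| = 7, |A ∩ B| = 5; needs |A ∩ B| / |A| > 4/5 — false.
(b) line 4: |A| = 9, |A ∩ B| = 8; needs A ⊆ B, i.e. every element of A is in B (|A ∖ B| = 0) — false.
(c) line 1: |A| = 6, |A ∩ B| = 4; needs |A ∩ B| ≤ |A ∖ B| — false.
(d) line 5: |A| = 7, |A ∩ B| = 2; needs |A ∩ B| / |A| > 1/4 — true.

1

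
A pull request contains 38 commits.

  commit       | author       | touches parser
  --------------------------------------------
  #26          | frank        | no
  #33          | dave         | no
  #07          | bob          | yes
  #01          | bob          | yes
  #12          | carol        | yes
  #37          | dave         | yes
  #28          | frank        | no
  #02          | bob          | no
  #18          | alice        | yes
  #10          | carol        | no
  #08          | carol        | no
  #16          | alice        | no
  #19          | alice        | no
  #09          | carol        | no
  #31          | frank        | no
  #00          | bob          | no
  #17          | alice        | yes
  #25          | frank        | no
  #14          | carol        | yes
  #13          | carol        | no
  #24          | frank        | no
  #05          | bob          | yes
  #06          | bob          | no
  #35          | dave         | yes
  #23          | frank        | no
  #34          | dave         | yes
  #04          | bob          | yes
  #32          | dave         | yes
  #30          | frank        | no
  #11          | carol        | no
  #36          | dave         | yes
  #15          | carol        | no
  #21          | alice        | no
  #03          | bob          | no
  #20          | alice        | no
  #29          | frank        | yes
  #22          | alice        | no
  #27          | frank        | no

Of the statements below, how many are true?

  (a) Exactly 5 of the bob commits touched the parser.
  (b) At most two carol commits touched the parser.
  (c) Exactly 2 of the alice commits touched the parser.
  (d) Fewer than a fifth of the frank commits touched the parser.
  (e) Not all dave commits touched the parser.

(a) bob: |A| = 8, |A ∩ B| = 4; needs |A ∩ B| = 5 — false.
(b) carol: |A| = 8, |A ∩ B| = 2; needs |A ∩ B| ≤ 2 — true.
(c) alice: |A| = 7, |A ∩ B| = 2; needs |A ∩ B| = 2 — true.
(d) frank: |A| = 9, |A ∩ B| = 1; needs |A ∩ B| / |A| < 1/5 — true.
(e) dave: |A| = 6, |A ∩ B| = 5; needs A ⊄ B (|A ∖ B| ≥ 1) — true.

4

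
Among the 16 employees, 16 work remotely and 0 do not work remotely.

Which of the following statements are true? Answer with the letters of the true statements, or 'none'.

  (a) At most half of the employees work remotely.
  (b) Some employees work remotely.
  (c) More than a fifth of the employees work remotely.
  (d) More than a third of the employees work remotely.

|A| = 16, |A ∩ B| = 16, |A ∖ B| = 0.
(a) |A ∩ B| ≤ |A ∖ B|: fails.
(b) A ∩ B ≠ ∅ (|A ∩ B| ≥ 1): holds.
(c) |A ∩ B| / |A| > 1/5: holds.
(d) |A ∩ B| / |A| > 1/3: holds.

(b), (c), (d)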